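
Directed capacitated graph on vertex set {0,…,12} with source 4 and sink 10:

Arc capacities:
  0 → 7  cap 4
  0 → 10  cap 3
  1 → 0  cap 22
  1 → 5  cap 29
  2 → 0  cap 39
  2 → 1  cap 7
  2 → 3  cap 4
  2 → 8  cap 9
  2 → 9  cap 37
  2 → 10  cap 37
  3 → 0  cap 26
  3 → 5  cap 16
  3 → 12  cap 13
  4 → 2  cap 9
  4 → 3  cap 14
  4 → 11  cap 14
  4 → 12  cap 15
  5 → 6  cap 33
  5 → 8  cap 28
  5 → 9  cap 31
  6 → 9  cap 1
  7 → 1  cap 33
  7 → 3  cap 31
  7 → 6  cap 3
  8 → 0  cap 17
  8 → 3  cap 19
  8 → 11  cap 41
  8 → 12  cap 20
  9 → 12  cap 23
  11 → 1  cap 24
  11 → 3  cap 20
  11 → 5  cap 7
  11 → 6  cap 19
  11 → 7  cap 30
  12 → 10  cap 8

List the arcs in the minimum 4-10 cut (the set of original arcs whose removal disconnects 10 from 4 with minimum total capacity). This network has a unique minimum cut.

Min-cut arcs: {(0,10), (4,2), (12,10)} (total capacity 20)

augment #1: 4→2→10 push 9
augment #2: 4→12→10 push 8
augment #3: 4→3→0→10 push 3
max flow = 20; residual-reachable set from 4 gives S-side
cut edges (S→T): {(0,10), (4,2), (12,10)} total cap 20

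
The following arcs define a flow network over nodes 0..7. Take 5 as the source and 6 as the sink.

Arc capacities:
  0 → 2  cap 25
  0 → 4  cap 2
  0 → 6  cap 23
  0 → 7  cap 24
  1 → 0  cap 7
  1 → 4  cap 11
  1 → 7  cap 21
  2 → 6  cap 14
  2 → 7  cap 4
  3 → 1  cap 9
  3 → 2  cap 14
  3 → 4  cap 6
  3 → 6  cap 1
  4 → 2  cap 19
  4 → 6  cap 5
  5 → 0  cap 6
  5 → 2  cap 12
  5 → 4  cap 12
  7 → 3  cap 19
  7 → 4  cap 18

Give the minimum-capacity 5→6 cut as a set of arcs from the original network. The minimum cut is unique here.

Min-cut arcs: {(2,6), (2,7), (4,6), (5,0)} (total capacity 29)

augment #1: 5→0→6 push 6
augment #2: 5→2→6 push 12
augment #3: 5→4→6 push 5
augment #4: 5→4→2→6 push 2
augment #5: 5→4→2→7→3→6 push 1
augment #6: 5→4→2→7→3→1→0→6 push 3
max flow = 29; residual-reachable set from 5 gives S-side
cut edges (S→T): {(2,6), (2,7), (4,6), (5,0)} total cap 29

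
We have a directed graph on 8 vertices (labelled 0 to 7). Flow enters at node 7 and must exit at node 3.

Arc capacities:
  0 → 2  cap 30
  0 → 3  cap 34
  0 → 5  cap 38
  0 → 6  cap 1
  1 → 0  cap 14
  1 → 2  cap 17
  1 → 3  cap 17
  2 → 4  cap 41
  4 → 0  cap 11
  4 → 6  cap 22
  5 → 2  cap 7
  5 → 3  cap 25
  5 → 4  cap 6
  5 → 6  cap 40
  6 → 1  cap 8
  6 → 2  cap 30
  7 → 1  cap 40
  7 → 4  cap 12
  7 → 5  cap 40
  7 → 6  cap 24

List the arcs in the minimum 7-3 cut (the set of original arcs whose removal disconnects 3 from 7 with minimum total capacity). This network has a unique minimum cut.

Min-cut arcs: {(1,0), (1,3), (4,0), (5,3)} (total capacity 67)

augment #1: 7→1→3 push 17
augment #2: 7→5→3 push 25
augment #3: 7→1→0→3 push 14
augment #4: 7→4→0→3 push 11
max flow = 67; residual-reachable set from 7 gives S-side
cut edges (S→T): {(1,0), (1,3), (4,0), (5,3)} total cap 67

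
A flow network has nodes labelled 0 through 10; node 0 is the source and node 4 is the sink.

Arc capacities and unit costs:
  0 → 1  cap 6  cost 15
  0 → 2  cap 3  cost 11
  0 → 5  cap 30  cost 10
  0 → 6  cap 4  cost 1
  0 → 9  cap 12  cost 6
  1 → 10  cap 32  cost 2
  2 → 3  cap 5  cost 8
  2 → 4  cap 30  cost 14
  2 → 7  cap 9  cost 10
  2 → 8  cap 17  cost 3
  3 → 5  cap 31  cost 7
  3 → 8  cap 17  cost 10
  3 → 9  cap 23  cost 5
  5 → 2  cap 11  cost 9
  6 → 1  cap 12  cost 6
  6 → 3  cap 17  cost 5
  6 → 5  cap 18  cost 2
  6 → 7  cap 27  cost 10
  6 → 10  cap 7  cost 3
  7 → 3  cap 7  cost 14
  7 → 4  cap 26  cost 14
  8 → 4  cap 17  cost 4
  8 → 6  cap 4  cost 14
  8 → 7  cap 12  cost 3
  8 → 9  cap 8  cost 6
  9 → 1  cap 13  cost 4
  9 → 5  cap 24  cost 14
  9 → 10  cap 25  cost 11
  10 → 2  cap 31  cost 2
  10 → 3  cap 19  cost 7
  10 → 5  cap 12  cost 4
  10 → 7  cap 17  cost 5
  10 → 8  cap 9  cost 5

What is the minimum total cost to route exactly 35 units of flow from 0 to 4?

Minimum cost for 35 units: 900

shortest-cost path #1: 0→6→10→8→4 push 4 @ unit cost 13 (adds 52)
shortest-cost path #2: 0→2→8→4 push 3 @ unit cost 18 (adds 54)
shortest-cost path #3: 0→9→1→10→8→4 push 5 @ unit cost 21 (adds 105)
shortest-cost path #4: 0→9→1→10→2→8→4 push 5 @ unit cost 21 (adds 105)
shortest-cost path #5: 0→9→1→10→2→4 push 2 @ unit cost 28 (adds 56)
shortest-cost path #6: 0→5→2→4 push 11 @ unit cost 33 (adds 363)
shortest-cost path #7: 0→1→10→2→4 push 5 @ unit cost 33 (adds 165)
total cost = 900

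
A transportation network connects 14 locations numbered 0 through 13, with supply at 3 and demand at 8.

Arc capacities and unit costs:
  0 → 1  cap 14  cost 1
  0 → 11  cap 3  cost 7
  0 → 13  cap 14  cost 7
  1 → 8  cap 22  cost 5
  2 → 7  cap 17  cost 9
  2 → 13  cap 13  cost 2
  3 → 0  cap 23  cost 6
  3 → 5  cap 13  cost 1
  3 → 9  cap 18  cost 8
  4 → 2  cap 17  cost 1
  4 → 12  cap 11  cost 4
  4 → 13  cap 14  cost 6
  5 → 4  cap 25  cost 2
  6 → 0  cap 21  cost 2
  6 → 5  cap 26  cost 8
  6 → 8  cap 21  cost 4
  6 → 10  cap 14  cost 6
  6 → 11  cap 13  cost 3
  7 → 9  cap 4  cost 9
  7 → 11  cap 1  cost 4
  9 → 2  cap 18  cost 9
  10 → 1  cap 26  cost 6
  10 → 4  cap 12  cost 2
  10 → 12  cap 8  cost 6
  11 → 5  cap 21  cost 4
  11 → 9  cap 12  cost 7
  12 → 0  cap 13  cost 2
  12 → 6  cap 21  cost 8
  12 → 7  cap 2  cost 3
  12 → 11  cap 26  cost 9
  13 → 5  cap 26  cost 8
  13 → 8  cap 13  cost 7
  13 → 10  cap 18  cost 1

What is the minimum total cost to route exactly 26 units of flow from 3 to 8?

Minimum cost for 26 units: 324

shortest-cost path #1: 3→0→1→8 push 14 @ unit cost 12 (adds 168)
shortest-cost path #2: 3→5→4→2→13→8 push 12 @ unit cost 13 (adds 156)
total cost = 324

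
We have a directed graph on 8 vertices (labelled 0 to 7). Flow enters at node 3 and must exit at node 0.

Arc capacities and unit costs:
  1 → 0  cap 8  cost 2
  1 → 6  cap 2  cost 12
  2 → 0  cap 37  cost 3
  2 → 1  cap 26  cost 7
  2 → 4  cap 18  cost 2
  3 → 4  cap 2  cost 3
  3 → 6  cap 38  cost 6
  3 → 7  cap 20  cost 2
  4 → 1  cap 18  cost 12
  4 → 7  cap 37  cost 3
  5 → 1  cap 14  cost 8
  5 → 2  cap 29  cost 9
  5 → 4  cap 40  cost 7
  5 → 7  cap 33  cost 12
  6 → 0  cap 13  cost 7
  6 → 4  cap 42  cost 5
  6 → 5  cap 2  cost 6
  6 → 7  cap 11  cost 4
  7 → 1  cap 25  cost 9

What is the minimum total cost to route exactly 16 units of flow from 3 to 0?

Minimum cost for 16 units: 208

shortest-cost path #1: 3→6→0 push 13 @ unit cost 13 (adds 169)
shortest-cost path #2: 3→7→1→0 push 3 @ unit cost 13 (adds 39)
total cost = 208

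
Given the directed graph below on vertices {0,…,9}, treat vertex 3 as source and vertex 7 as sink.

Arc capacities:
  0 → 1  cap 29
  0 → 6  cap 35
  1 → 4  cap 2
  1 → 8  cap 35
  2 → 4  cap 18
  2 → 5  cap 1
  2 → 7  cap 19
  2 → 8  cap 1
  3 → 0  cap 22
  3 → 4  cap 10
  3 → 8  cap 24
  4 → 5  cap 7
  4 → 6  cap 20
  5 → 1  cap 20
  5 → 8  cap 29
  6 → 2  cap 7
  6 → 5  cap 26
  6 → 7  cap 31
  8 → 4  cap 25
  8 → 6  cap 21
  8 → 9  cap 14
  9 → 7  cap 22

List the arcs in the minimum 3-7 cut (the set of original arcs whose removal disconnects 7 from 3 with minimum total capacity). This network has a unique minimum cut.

augment #1: 3→0→6→7 push 22
augment #2: 3→4→6→7 push 9
augment #3: 3→8→9→7 push 14
augment #4: 3→4→6→2→7 push 1
augment #5: 3→8→6→2→7 push 6
max flow = 52; residual-reachable set from 3 gives S-side
cut edges (S→T): {(6,2), (6,7), (8,9)} total cap 52

Min-cut arcs: {(6,2), (6,7), (8,9)} (total capacity 52)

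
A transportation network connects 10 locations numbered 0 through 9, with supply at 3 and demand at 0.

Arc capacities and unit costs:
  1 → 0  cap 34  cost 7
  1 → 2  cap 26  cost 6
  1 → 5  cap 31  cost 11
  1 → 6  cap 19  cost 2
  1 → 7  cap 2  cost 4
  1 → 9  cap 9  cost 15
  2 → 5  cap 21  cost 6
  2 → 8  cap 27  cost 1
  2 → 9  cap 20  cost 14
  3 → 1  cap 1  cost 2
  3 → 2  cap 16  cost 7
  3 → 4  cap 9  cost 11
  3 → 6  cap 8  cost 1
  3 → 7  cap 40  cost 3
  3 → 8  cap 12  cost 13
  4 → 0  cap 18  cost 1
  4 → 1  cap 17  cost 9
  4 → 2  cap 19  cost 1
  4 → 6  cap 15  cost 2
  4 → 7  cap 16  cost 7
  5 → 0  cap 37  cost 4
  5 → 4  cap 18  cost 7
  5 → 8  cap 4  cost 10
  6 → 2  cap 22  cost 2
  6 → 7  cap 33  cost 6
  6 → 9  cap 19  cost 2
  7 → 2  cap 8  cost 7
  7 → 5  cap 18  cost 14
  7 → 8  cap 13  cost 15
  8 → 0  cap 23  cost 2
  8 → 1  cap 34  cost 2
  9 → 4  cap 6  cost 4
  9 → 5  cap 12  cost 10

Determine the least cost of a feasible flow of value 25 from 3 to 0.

Minimum cost for 25 units: 219

shortest-cost path #1: 3→6→2→8→0 push 8 @ unit cost 6 (adds 48)
shortest-cost path #2: 3→1→0 push 1 @ unit cost 9 (adds 9)
shortest-cost path #3: 3→2→8→0 push 15 @ unit cost 10 (adds 150)
shortest-cost path #4: 3→4→0 push 1 @ unit cost 12 (adds 12)
total cost = 219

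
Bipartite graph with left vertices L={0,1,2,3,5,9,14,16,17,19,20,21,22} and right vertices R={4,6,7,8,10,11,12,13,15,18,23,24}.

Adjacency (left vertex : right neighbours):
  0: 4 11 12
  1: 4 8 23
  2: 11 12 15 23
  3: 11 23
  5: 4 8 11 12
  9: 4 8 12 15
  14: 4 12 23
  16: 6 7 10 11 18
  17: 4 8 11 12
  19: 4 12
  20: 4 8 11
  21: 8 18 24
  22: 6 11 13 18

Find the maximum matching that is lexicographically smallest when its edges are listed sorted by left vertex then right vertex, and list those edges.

|M| = 9 (so the lex-smallest maximum matching has 9 edges)
process left vertices in ascending order; for each, take the smallest-labelled available neighbour that still permits 9 edges overall, or leave it unmatched if none does
lex-smallest matching: {0-4, 1-8, 2-11, 3-23, 5-12, 9-15, 16-6, 21-18, 22-13}

Lex-smallest maximum matching: {(0,4), (1,8), (2,11), (3,23), (5,12), (9,15), (16,6), (21,18), (22,13)}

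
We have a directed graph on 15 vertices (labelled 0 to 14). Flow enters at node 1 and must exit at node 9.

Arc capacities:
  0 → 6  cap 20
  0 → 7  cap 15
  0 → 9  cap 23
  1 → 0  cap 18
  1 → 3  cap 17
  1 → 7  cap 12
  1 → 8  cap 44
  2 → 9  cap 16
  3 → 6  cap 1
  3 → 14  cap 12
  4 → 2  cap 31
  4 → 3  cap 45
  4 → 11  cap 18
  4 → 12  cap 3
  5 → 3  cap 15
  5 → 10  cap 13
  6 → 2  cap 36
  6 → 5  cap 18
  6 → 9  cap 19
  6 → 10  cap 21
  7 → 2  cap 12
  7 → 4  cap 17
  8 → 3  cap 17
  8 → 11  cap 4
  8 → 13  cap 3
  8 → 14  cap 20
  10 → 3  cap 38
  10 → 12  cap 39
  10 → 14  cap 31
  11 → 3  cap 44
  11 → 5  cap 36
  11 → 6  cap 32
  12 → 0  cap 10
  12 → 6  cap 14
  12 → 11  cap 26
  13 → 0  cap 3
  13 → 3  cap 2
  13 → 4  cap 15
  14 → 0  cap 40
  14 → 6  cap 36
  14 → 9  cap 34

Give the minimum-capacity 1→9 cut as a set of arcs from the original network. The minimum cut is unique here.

Min-cut arcs: {(1,0), (1,7), (3,6), (3,14), (8,11), (8,13), (8,14)} (total capacity 70)

augment #1: 1→0→9 push 18
augment #2: 1→3→6→9 push 1
augment #3: 1→3→14→9 push 12
augment #4: 1→7→2→9 push 12
augment #5: 1→8→14→9 push 20
augment #6: 1→8→11→6→9 push 4
augment #7: 1→8→13→0→9 push 3
max flow = 70; residual-reachable set from 1 gives S-side
cut edges (S→T): {(1,0), (1,7), (3,6), (3,14), (8,11), (8,13), (8,14)} total cap 70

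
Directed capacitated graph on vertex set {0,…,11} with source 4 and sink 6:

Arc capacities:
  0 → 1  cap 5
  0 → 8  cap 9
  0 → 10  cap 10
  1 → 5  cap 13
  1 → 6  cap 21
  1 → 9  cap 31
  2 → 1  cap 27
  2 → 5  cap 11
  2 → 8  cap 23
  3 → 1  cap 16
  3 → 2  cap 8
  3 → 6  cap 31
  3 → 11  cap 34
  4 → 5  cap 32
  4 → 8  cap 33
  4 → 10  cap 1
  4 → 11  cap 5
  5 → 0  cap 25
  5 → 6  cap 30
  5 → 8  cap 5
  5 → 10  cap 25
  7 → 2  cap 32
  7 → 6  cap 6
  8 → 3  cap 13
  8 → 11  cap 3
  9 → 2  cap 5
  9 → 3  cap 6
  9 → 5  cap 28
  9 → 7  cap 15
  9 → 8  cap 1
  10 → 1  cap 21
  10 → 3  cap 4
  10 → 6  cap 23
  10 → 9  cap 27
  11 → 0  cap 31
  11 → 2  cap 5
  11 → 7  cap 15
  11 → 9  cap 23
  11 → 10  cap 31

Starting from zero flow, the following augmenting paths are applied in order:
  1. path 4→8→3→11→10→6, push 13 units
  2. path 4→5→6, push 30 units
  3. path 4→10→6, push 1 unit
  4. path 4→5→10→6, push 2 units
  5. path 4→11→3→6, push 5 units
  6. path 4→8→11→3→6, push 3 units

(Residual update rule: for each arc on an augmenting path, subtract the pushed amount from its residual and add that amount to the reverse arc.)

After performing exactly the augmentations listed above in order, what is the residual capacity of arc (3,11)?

Residual capacity of (3,11): 29

after path 1 (4→8→3→11→10→6, push 13): res(3,11)=21
after path 2 (4→5→6, push 30): res(3,11)=21
after path 3 (4→10→6, push 1): res(3,11)=21
after path 4 (4→5→10→6, push 2): res(3,11)=21
after path 5 (4→11→3→6, push 5): res(3,11)=26
after path 6 (4→8→11→3→6, push 3): res(3,11)=29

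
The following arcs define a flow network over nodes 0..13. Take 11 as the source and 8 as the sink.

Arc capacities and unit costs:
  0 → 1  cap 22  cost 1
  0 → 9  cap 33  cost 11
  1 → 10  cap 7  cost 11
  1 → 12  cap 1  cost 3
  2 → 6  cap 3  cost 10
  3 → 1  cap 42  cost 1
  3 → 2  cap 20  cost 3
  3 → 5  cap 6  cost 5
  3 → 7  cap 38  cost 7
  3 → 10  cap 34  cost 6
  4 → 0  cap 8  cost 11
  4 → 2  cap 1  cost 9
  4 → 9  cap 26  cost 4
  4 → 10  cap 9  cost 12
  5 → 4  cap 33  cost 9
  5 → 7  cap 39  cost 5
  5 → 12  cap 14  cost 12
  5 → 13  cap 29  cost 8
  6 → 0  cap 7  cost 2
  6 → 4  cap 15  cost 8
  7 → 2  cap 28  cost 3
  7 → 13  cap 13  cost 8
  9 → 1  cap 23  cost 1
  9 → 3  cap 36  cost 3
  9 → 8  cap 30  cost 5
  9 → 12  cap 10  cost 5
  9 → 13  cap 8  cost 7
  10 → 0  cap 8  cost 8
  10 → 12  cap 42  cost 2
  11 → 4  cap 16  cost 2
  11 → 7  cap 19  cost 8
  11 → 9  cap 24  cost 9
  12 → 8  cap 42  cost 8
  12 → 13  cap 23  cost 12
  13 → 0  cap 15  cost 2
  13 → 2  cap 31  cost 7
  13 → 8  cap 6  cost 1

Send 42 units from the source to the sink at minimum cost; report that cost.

shortest-cost path #1: 11→4→9→8 push 16 @ unit cost 11 (adds 176)
shortest-cost path #2: 11→9→8 push 14 @ unit cost 14 (adds 196)
shortest-cost path #3: 11→7→13→8 push 6 @ unit cost 17 (adds 102)
shortest-cost path #4: 11→9→1→12→8 push 1 @ unit cost 21 (adds 21)
shortest-cost path #5: 11→9→12→8 push 5 @ unit cost 22 (adds 110)
total cost = 605

Minimum cost for 42 units: 605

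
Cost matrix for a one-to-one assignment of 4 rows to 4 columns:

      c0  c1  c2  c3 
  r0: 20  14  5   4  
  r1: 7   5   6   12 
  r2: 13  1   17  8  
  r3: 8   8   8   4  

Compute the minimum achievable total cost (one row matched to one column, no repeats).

optimal assignment: row0→col2 (cost 5), row1→col0 (cost 7), row2→col1 (cost 1), row3→col3 (cost 4)
total = 5 + 7 + 1 + 4 = 17

Minimum assignment cost: 17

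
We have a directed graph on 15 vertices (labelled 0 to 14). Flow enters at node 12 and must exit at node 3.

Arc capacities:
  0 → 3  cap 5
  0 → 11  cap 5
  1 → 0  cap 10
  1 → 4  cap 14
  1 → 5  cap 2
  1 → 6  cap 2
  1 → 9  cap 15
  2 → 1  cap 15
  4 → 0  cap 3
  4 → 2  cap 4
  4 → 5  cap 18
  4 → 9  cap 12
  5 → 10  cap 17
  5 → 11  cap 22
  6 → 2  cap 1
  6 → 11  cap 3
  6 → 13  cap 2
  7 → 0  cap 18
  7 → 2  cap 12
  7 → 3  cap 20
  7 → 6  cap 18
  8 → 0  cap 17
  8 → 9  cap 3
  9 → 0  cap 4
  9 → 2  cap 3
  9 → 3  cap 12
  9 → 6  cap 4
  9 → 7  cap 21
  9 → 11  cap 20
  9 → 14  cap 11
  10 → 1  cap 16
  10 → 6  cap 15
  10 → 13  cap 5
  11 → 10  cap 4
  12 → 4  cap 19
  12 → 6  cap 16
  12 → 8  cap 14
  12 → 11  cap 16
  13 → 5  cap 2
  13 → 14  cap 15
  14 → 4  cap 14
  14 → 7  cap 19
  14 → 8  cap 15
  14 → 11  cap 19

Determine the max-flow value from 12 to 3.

augment #1: 12→4→0→3 bottleneck 3, total now 3
augment #2: 12→4→9→3 bottleneck 12, total now 15
augment #3: 12→8→0→3 bottleneck 2, total now 17
augment #4: 12→8→9→7→3 bottleneck 3, total now 20
augment #5: 12→6→13→14→7→3 bottleneck 2, total now 22
augment #6: 12→4→2→1→9→7→3 bottleneck 4, total now 26
augment #7: 12→6→2→1→9→7→3 bottleneck 1, total now 27
augment #8: 12→11→10→1→9→7→3 bottleneck 4, total now 31
augment #9: 12→8→0→4→5→10→1→9→7→3 bottleneck 3, total now 34

Maximum flow value: 34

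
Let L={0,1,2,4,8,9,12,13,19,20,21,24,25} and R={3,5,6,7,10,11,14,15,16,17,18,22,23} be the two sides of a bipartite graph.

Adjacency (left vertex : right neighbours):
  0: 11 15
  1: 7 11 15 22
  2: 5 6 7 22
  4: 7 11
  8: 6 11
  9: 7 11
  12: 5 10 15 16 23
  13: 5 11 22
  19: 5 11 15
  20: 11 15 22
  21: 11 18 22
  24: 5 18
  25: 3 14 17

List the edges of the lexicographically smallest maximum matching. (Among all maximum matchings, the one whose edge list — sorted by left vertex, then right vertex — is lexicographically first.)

|M| = 9 (so the lex-smallest maximum matching has 9 edges)
process left vertices in ascending order; for each, take the smallest-labelled available neighbour that still permits 9 edges overall, or leave it unmatched if none does
lex-smallest matching: {0-11, 1-7, 2-5, 8-6, 12-10, 13-22, 19-15, 21-18, 25-3}

Lex-smallest maximum matching: {(0,11), (1,7), (2,5), (8,6), (12,10), (13,22), (19,15), (21,18), (25,3)}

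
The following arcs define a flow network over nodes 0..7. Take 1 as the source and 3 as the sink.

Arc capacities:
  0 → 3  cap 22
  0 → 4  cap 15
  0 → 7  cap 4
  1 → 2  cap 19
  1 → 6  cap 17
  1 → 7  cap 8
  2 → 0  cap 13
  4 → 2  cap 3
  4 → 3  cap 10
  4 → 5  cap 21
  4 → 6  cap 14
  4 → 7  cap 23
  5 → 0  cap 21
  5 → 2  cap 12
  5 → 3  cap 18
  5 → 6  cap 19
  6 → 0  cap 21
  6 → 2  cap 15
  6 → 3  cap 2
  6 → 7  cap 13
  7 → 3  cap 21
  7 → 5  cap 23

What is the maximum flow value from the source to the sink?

Maximum flow value: 38

augment #1: 1→6→3 bottleneck 2, total now 2
augment #2: 1→7→3 bottleneck 8, total now 10
augment #3: 1→2→0→3 bottleneck 13, total now 23
augment #4: 1→6→0→3 bottleneck 9, total now 32
augment #5: 1→6→7→3 bottleneck 6, total now 38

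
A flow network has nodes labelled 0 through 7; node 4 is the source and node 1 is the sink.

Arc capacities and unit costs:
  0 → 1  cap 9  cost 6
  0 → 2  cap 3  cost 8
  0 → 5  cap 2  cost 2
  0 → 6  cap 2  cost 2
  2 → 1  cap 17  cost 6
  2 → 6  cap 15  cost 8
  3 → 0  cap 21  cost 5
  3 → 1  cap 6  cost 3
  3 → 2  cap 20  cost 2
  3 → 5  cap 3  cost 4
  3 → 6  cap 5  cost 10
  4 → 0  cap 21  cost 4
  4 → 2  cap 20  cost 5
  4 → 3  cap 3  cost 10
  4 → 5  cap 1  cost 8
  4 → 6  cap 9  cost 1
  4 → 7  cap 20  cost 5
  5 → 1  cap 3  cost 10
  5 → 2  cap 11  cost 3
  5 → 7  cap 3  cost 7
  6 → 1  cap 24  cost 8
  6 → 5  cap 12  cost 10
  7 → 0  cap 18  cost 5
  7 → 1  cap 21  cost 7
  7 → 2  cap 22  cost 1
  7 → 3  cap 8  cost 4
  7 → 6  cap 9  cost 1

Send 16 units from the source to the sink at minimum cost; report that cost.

shortest-cost path #1: 4→6→1 push 9 @ unit cost 9 (adds 81)
shortest-cost path #2: 4→0→1 push 7 @ unit cost 10 (adds 70)
total cost = 151

Minimum cost for 16 units: 151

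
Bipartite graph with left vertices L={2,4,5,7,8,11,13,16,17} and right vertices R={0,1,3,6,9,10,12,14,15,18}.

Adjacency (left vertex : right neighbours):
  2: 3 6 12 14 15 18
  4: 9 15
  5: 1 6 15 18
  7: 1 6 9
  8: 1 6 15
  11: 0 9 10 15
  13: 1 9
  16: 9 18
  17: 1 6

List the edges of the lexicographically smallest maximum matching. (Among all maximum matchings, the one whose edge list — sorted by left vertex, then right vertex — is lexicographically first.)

Lex-smallest maximum matching: {(2,3), (4,9), (5,1), (7,6), (8,15), (11,0), (16,18)}

|M| = 7 (so the lex-smallest maximum matching has 7 edges)
process left vertices in ascending order; for each, take the smallest-labelled available neighbour that still permits 7 edges overall, or leave it unmatched if none does
lex-smallest matching: {2-3, 4-9, 5-1, 7-6, 8-15, 11-0, 16-18}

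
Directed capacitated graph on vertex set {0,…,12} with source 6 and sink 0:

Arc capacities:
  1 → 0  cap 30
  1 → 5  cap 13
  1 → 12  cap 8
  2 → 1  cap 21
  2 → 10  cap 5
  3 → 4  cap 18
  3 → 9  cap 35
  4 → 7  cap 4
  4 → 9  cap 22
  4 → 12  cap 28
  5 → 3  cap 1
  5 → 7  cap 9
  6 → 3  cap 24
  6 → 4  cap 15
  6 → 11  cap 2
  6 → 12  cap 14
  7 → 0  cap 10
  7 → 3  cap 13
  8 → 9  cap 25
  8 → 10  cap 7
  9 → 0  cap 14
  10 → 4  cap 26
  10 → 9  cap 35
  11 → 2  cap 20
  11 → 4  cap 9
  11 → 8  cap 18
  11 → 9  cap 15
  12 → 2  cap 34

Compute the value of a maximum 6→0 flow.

augment #1: 6→3→9→0 bottleneck 14, total now 14
augment #2: 6→4→7→0 bottleneck 4, total now 18
augment #3: 6→11→2→1→0 bottleneck 2, total now 20
augment #4: 6→12→2→1→0 bottleneck 14, total now 34
augment #5: 6→4→12→2→1→0 bottleneck 5, total now 39

Maximum flow value: 39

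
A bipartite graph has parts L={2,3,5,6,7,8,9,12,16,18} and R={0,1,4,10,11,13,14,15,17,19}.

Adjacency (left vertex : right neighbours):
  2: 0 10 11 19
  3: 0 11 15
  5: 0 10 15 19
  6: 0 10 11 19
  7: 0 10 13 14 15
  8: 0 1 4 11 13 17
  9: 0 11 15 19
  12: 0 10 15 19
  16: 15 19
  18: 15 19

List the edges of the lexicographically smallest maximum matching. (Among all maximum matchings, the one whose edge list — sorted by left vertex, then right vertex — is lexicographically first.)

|M| = 7 (so the lex-smallest maximum matching has 7 edges)
process left vertices in ascending order; for each, take the smallest-labelled available neighbour that still permits 7 edges overall, or leave it unmatched if none does
lex-smallest matching: {2-0, 3-11, 5-10, 6-19, 7-13, 8-1, 9-15}

Lex-smallest maximum matching: {(2,0), (3,11), (5,10), (6,19), (7,13), (8,1), (9,15)}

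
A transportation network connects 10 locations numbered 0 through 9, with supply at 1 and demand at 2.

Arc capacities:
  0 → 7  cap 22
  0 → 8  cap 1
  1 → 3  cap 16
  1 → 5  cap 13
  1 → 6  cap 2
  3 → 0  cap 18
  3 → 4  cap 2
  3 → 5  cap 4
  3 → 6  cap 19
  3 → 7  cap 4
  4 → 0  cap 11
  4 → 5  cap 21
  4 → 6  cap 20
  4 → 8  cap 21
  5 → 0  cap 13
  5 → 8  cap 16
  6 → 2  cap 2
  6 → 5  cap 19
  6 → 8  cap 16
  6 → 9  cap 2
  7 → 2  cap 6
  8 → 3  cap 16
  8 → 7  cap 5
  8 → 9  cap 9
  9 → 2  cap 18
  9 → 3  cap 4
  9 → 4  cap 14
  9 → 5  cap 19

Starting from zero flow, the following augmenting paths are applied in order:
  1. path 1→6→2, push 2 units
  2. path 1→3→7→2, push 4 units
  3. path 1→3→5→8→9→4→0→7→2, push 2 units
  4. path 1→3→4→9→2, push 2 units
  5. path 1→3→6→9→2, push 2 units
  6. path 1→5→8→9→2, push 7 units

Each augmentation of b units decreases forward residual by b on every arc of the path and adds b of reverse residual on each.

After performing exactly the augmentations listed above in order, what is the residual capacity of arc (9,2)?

after path 1 (1→6→2, push 2): res(9,2)=18
after path 2 (1→3→7→2, push 4): res(9,2)=18
after path 3 (1→3→5→8→9→4→0→7→2, push 2): res(9,2)=18
after path 4 (1→3→4→9→2, push 2): res(9,2)=16
after path 5 (1→3→6→9→2, push 2): res(9,2)=14
after path 6 (1→5→8→9→2, push 7): res(9,2)=7

Residual capacity of (9,2): 7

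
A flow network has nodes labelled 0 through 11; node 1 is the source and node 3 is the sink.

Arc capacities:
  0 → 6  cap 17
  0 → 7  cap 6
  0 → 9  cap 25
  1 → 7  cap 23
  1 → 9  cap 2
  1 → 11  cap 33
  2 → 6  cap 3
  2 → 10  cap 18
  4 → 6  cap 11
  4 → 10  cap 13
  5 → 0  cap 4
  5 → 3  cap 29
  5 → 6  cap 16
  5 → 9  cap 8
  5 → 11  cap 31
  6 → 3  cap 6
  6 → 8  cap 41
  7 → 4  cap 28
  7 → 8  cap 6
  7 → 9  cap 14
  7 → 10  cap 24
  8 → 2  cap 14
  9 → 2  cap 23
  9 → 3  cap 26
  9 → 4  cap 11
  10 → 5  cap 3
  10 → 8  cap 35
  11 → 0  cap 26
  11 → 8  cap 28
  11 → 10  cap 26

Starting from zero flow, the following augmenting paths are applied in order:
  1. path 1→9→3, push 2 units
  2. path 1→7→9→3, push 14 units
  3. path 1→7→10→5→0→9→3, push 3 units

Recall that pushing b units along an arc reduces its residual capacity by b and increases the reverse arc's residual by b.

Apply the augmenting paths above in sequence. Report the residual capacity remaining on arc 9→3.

Residual capacity of (9,3): 7

after path 1 (1→9→3, push 2): res(9,3)=24
after path 2 (1→7→9→3, push 14): res(9,3)=10
after path 3 (1→7→10→5→0→9→3, push 3): res(9,3)=7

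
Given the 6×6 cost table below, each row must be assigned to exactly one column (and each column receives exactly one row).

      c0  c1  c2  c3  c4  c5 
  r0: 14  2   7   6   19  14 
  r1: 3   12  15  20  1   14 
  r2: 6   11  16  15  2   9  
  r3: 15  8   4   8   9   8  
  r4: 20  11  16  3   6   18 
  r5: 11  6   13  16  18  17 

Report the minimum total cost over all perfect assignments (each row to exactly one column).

optimal assignment: row0→col2 (cost 7), row1→col0 (cost 3), row2→col4 (cost 2), row3→col5 (cost 8), row4→col3 (cost 3), row5→col1 (cost 6)
total = 7 + 3 + 2 + 8 + 3 + 6 = 29

Minimum assignment cost: 29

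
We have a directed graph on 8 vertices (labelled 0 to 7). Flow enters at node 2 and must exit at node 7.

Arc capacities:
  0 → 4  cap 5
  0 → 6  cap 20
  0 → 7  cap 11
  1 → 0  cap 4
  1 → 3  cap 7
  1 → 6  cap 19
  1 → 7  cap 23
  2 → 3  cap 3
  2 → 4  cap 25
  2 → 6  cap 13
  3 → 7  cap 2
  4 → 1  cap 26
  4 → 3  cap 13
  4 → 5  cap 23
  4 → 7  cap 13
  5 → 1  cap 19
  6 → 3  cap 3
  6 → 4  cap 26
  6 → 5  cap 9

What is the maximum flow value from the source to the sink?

augment #1: 2→3→7 bottleneck 2, total now 2
augment #2: 2→4→7 bottleneck 13, total now 15
augment #3: 2→4→1→7 bottleneck 12, total now 27
augment #4: 2→6→4→1→7 bottleneck 11, total now 38
augment #5: 2→6→4→1→0→7 bottleneck 2, total now 40

Maximum flow value: 40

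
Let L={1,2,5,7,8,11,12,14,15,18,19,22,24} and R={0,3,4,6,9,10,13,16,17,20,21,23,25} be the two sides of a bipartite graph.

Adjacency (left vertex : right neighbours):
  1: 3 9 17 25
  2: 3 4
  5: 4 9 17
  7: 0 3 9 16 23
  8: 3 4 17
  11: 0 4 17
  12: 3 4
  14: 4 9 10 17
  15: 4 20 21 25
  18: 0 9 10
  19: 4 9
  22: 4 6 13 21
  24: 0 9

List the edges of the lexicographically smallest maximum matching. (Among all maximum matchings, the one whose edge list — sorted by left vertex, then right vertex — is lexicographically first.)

|M| = 10 (so the lex-smallest maximum matching has 10 edges)
process left vertices in ascending order; for each, take the smallest-labelled available neighbour that still permits 10 edges overall, or leave it unmatched if none does
lex-smallest matching: {1-25, 2-3, 5-4, 7-16, 8-17, 11-0, 14-9, 15-20, 18-10, 22-6}

Lex-smallest maximum matching: {(1,25), (2,3), (5,4), (7,16), (8,17), (11,0), (14,9), (15,20), (18,10), (22,6)}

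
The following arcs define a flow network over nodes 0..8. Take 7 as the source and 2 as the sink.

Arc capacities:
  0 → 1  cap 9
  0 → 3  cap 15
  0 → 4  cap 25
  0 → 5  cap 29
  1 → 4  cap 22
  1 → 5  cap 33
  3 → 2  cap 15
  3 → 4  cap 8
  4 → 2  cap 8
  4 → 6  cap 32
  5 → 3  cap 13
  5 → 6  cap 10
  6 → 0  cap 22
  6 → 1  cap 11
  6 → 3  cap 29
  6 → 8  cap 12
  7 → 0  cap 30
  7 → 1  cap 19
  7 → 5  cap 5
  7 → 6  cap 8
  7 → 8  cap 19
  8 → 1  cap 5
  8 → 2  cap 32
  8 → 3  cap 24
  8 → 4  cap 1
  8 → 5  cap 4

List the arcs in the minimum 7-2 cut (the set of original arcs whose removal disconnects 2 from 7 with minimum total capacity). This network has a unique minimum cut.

Min-cut arcs: {(3,2), (4,2), (6,8), (7,8)} (total capacity 54)

augment #1: 7→8→2 push 19
augment #2: 7→0→3→2 push 15
augment #3: 7→0→4→2 push 8
augment #4: 7→6→8→2 push 8
augment #5: 7→5→6→8→2 push 4
max flow = 54; residual-reachable set from 7 gives S-side
cut edges (S→T): {(3,2), (4,2), (6,8), (7,8)} total cap 54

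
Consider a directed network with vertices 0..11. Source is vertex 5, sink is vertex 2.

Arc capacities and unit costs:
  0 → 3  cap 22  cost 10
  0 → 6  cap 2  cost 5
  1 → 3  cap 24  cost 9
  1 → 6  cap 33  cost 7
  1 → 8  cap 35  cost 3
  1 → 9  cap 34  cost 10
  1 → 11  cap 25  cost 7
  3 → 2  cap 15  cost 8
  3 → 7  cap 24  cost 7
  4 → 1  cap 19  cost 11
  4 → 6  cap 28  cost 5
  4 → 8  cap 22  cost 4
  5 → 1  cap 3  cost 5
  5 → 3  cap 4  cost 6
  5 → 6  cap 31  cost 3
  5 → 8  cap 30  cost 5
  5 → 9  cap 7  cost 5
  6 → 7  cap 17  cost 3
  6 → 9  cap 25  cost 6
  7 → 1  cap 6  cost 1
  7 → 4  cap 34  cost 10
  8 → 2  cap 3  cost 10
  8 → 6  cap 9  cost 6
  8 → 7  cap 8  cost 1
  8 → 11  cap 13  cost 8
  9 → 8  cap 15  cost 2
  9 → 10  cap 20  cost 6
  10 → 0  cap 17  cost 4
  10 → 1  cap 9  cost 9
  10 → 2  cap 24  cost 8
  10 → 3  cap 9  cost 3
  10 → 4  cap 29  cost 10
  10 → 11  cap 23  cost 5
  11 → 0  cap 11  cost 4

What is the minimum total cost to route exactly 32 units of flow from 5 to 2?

Minimum cost for 32 units: 647

shortest-cost path #1: 5→3→2 push 4 @ unit cost 14 (adds 56)
shortest-cost path #2: 5→8→2 push 3 @ unit cost 15 (adds 45)
shortest-cost path #3: 5→9→10→2 push 7 @ unit cost 19 (adds 133)
shortest-cost path #4: 5→1→3→2 push 3 @ unit cost 22 (adds 66)
shortest-cost path #5: 5→6→9→10→2 push 13 @ unit cost 23 (adds 299)
shortest-cost path #6: 5→6→7→1→3→2 push 2 @ unit cost 24 (adds 48)
total cost = 647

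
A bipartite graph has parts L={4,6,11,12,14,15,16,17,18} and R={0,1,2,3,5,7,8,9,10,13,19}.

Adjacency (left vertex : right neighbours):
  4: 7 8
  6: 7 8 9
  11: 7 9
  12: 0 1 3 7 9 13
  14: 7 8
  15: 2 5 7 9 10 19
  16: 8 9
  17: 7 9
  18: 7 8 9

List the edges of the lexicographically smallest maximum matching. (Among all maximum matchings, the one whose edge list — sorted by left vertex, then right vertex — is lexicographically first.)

|M| = 5 (so the lex-smallest maximum matching has 5 edges)
process left vertices in ascending order; for each, take the smallest-labelled available neighbour that still permits 5 edges overall, or leave it unmatched if none does
lex-smallest matching: {4-7, 6-8, 11-9, 12-0, 15-2}

Lex-smallest maximum matching: {(4,7), (6,8), (11,9), (12,0), (15,2)}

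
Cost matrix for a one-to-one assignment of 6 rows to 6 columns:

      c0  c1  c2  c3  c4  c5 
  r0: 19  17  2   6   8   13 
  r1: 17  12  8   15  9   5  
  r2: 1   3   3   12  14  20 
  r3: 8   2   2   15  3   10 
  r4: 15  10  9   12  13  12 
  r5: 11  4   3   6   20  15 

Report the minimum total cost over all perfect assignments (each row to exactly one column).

one of 2 optimal assignments: row0→col2 (cost 2), row1→col5 (cost 5), row2→col0 (cost 1), row3→col4 (cost 3), row4→col1 (cost 10), row5→col3 (cost 6)
total = 2 + 5 + 1 + 3 + 10 + 6 = 27

Minimum assignment cost: 27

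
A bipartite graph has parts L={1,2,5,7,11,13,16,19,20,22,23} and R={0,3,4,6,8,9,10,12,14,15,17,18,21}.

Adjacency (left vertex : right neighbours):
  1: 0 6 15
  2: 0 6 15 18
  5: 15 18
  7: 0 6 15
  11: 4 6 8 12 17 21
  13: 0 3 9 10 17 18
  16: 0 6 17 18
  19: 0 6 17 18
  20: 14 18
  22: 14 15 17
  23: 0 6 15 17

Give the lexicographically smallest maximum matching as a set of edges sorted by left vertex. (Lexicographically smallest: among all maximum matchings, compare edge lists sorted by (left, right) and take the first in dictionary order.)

Lex-smallest maximum matching: {(1,0), (2,6), (5,15), (11,4), (13,3), (16,17), (19,18), (20,14)}

|M| = 8 (so the lex-smallest maximum matching has 8 edges)
process left vertices in ascending order; for each, take the smallest-labelled available neighbour that still permits 8 edges overall, or leave it unmatched if none does
lex-smallest matching: {1-0, 2-6, 5-15, 11-4, 13-3, 16-17, 19-18, 20-14}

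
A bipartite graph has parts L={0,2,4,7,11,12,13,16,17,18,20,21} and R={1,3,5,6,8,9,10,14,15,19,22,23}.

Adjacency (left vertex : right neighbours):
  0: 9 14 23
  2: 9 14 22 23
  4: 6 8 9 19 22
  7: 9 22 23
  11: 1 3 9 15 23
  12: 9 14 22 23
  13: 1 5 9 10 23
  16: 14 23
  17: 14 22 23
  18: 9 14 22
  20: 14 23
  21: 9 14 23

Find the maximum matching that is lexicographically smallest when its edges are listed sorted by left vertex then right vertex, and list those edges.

Lex-smallest maximum matching: {(0,9), (2,14), (4,6), (7,22), (11,1), (12,23), (13,5)}

|M| = 7 (so the lex-smallest maximum matching has 7 edges)
process left vertices in ascending order; for each, take the smallest-labelled available neighbour that still permits 7 edges overall, or leave it unmatched if none does
lex-smallest matching: {0-9, 2-14, 4-6, 7-22, 11-1, 12-23, 13-5}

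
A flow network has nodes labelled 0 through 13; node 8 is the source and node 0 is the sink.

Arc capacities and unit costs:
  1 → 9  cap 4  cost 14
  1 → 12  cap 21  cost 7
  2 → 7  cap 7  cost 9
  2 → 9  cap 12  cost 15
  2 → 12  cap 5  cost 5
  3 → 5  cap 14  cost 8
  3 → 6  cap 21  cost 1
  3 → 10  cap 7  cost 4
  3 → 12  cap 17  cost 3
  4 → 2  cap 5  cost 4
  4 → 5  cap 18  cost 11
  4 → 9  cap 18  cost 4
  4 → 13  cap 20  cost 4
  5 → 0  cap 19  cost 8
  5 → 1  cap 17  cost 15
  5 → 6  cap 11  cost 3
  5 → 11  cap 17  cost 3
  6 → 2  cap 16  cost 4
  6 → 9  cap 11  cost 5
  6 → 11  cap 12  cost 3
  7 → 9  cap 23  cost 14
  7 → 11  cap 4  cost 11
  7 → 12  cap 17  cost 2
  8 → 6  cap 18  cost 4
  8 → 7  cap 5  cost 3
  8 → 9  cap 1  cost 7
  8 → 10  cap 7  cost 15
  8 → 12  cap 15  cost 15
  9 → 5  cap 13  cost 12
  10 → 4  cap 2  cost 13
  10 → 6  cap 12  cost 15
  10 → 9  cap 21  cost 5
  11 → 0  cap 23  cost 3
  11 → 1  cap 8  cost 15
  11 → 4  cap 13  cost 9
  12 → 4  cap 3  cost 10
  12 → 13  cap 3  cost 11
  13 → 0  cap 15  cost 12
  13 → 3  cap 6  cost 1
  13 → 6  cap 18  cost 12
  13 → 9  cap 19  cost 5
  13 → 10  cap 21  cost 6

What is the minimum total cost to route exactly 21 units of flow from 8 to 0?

shortest-cost path #1: 8→6→11→0 push 12 @ unit cost 10 (adds 120)
shortest-cost path #2: 8→7→11→0 push 4 @ unit cost 17 (adds 68)
shortest-cost path #3: 8→9→5→11→0 push 1 @ unit cost 25 (adds 25)
shortest-cost path #4: 8→6→9→5→11→0 push 4 @ unit cost 27 (adds 108)
total cost = 321

Minimum cost for 21 units: 321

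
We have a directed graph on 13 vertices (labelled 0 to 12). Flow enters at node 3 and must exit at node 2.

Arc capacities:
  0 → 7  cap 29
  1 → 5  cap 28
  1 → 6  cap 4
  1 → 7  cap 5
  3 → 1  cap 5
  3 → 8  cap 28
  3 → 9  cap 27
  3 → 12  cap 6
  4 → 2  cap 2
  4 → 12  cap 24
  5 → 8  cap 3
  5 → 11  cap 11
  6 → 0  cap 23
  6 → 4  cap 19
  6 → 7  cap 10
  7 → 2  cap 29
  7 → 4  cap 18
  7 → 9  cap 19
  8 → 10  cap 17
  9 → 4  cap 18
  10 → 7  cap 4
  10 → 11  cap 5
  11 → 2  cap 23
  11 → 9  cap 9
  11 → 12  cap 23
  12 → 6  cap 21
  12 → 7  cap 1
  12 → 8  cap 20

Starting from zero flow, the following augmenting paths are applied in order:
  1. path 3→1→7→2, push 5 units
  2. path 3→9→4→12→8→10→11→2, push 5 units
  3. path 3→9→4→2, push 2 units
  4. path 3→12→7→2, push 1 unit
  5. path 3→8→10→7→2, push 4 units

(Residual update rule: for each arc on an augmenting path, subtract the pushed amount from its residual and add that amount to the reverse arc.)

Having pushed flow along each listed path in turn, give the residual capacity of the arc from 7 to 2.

after path 1 (3→1→7→2, push 5): res(7,2)=24
after path 2 (3→9→4→12→8→10→11→2, push 5): res(7,2)=24
after path 3 (3→9→4→2, push 2): res(7,2)=24
after path 4 (3→12→7→2, push 1): res(7,2)=23
after path 5 (3→8→10→7→2, push 4): res(7,2)=19

Residual capacity of (7,2): 19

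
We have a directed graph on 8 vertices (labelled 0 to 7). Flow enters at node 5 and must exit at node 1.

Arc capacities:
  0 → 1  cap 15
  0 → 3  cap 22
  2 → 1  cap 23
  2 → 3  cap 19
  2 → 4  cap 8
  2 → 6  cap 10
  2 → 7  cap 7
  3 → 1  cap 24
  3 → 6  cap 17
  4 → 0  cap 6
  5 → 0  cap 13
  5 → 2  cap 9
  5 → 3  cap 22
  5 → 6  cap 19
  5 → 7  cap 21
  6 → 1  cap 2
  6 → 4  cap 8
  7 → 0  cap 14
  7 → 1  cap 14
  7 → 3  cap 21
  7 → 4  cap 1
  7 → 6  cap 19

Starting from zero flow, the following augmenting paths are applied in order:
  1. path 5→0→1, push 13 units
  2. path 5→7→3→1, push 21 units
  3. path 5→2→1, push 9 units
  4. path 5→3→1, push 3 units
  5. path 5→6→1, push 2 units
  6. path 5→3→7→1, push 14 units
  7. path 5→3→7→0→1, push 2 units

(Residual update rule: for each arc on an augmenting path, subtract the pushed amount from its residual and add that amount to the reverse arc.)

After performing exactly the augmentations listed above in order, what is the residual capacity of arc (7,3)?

Residual capacity of (7,3): 16

after path 1 (5→0→1, push 13): res(7,3)=21
after path 2 (5→7→3→1, push 21): res(7,3)=0
after path 3 (5→2→1, push 9): res(7,3)=0
after path 4 (5→3→1, push 3): res(7,3)=0
after path 5 (5→6→1, push 2): res(7,3)=0
after path 6 (5→3→7→1, push 14): res(7,3)=14
after path 7 (5→3→7→0→1, push 2): res(7,3)=16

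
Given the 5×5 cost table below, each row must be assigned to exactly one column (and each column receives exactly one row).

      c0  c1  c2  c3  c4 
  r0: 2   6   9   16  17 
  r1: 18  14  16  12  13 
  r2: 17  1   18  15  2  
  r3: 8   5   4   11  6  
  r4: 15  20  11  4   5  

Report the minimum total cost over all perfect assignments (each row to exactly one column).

Minimum assignment cost: 24

one of 2 optimal assignments: row0→col0 (cost 2), row1→col3 (cost 12), row2→col1 (cost 1), row3→col2 (cost 4), row4→col4 (cost 5)
total = 2 + 12 + 1 + 4 + 5 = 24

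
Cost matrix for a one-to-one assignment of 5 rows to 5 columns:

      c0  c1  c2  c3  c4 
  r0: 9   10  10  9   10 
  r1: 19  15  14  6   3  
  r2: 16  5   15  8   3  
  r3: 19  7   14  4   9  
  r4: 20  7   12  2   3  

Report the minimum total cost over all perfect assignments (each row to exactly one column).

Minimum assignment cost: 33

one of 2 optimal assignments: row0→col0 (cost 9), row1→col4 (cost 3), row2→col1 (cost 5), row3→col2 (cost 14), row4→col3 (cost 2)
total = 9 + 3 + 5 + 14 + 2 = 33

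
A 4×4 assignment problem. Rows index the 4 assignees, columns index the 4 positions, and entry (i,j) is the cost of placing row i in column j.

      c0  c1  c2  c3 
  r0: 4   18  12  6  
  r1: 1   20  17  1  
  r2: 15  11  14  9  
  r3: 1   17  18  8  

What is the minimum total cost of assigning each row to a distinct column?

optimal assignment: row0→col2 (cost 12), row1→col3 (cost 1), row2→col1 (cost 11), row3→col0 (cost 1)
total = 12 + 1 + 11 + 1 = 25

Minimum assignment cost: 25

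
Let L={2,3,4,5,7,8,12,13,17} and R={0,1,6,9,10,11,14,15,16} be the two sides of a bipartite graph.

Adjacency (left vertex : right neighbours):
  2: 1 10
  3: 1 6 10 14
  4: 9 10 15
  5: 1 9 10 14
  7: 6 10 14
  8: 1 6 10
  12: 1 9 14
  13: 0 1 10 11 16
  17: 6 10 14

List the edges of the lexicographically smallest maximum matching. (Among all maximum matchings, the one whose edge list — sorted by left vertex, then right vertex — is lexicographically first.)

|M| = 7 (so the lex-smallest maximum matching has 7 edges)
process left vertices in ascending order; for each, take the smallest-labelled available neighbour that still permits 7 edges overall, or leave it unmatched if none does
lex-smallest matching: {2-1, 3-6, 4-15, 5-9, 7-10, 12-14, 13-0}

Lex-smallest maximum matching: {(2,1), (3,6), (4,15), (5,9), (7,10), (12,14), (13,0)}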